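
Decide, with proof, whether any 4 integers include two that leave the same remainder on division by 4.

No, the set {19, 20, 21, 22} is a counterexample.

Take the 4 consecutive integers 19, 20, 21, 22: their residues mod 4 are all distinct because 4 ≤ 4.
Hence this collection has no pair with equal remainders mod 4, disproving the claim.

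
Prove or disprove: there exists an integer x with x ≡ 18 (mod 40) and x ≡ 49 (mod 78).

No such integer exists.

Both moduli are multiples of 2 = gcd(40, 78), so any solution would satisfy x ≡ 18 and x ≡ 49 modulo 2 simultaneously.
These are incompatible: 18 − 49 = -31 is not divisible by 2.
Therefore no such x exists.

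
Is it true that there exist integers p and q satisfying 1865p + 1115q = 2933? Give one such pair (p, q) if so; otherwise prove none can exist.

No, no such integers exist.

Any value of 1865p + 1115q is a multiple of gcd(1865, 1115) = 5.
However 2933 leaves remainder 3 on division by 5.
So the equation is unsolvable over ℤ.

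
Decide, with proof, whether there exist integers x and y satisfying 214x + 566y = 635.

No, no such integers exist.

Any value of 214x + 566y is a multiple of gcd(214, 566) = 2.
However 635 leaves remainder 1 on division by 2.
Therefore 214x + 566y = 635 has no solution in integers.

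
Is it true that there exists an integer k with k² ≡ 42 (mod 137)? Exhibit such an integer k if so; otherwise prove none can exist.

Apply Euler's criterion with the prime 137: 42 is a quadratic residue iff 42^68 ≡ 1 (mod 137), and a non-residue iff it is ≡ −1.
Repeated squaring mod 137: 42^2 = 1764 ≡ 120; 42^4 ≡ 120² = 14400 ≡ 15; 42^8 ≡ 15² = 225 ≡ 88; 42^16 ≡ 88² = 7744 ≡ 72; 42^32 ≡ 72² = 5184 ≡ 115; 42^64 ≡ 115² = 13225 ≡ 73.
Since 68 = 64 + 4, 42^68 ≡ 73 · 15; multiplying out mod 137: 73·15 = 1095 ≡ 136. Thus 42^68 ≡ 136 ≡ −1 (mod 137).
The value −1 means 42 is a non-residue modulo 137, so k² ≡ 42 (mod 137) is impossible.

There is no such integer.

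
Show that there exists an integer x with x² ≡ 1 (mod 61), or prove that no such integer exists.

Take x = 1. Then 1² = 1, and since 0 ≤ 1 < 61 this is already reduced: 1² ≡ 1 (mod 61).

x = 1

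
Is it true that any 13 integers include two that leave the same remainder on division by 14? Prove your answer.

No; for instance {60, 61, 62, 63, 64, 65, 66, 67, 68, 69, 70, 71, 72} is a counterexample.

Try 13 consecutive integers, 60, 61, …, 72. Their remainders mod 14 are 4, 5, 6, 7, 8, 9, 10, 11, 12, 13, 0, 1, 2 — pairwise different, as any 13 ≤ 14 consecutive integers have distinct residues.
Hence this collection has no pair with equal remainders mod 14, disproving the claim.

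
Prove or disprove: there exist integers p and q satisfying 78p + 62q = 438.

p = 8, q = -3

Every value of 78p + 62q is a multiple of gcd(78, 62) = 2; since 2 ∣ 438, solutions exist.
Dividing through by 2 reduces the equation to 39p + 31q = 219.
Euclidean algorithm: 39 = 1·31 + 8, 31 = 3·8 + 7, 8 = 1·7 + 1, 7 = 7·1 + 0.
Working back up the chain: 1 = 8 − 1·7 = 8 − (31 − 3·8) = −31 + 4·8 = −31 + 4·(39 − 1·31) = 4·39 − 5·31. So 39·4 + 31·(-5) = 1.
Multiplying through by 219: p = 4·219 = 876, q = (-5)·219 = -1095 is a solution.
Shifting by a multiple of (31, −39) keeps it a solution: p = 876 − 28·31 = 8, q = -1095 + 28·39 = -3.
Indeed 78·8 + 62·(-3) = 624 − 186 = 438.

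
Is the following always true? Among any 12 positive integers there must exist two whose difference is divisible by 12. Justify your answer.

Consider the 12 integers 29, 30, …, 40. They lie in distinct residue classes modulo 12, since 12 ≤ 12.
The differences between them range over 1, …, 11, none of which is divisible by 12.

No, the set {29, 30, 31, 32, 33, 34, 35, 36, 37, 38, 39, 40} is a counterexample.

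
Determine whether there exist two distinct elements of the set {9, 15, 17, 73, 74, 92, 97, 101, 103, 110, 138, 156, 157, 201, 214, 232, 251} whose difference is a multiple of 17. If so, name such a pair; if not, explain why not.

No such pair exists.

Reduce each element modulo 17: 9↦9, 15↦15, 17↦0, 73↦5, 74↦6, 92↦7, 97↦12, 101↦16, 103↦1, 110↦8, 138↦2, 156↦3, 157↦4, 201↦14, 214↦10, 232↦11, 251↦13.
These 17 residues are pairwise different, hence no difference of two elements is divisible by 17.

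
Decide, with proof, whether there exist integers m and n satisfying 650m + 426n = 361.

No such integers exist.

Any value of 650m + 426n is a multiple of gcd(650, 426) = 2.
But 361 is not a multiple of 2 (it leaves remainder 1).
So the equation is unsolvable over ℤ.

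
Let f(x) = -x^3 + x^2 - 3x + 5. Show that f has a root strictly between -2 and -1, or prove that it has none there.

f has no root in that interval.

f(-2) = 23 and f(-1) = 10, both positive.
f'(x) = -3x^2 + 2x - 3 has discriminant 2² − 4·(-3)·(-3) = -32 < 0, so f' has no real roots and is negative for every real x.
Hence f is strictly decreasing on ℝ, and in particular on [-2, -1]. A strictly monotone function with same-sign endpoint values stays positive on the whole interval, so f has no zero in (-2, -1).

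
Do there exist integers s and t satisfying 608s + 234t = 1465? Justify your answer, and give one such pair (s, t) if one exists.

Any value of 608s + 234t is a multiple of gcd(608, 234) = 2.
But 1465 = 2·732 + 1, so 2 ∤ 1465.
Therefore 608s + 234t = 1465 has no solution in integers.

No, no such integers exist.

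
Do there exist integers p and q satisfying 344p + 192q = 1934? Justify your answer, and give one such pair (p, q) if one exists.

gcd(344, 192) = 8, so every integer of the form 344p + 192q is a multiple of 8.
But 1934 is not a multiple of 8 (it leaves remainder 6).
Hence no integers p, q satisfy the equation.

There are no such integers.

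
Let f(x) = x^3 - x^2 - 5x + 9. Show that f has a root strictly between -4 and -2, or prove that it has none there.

f(-4) = -51 and f(-2) = 7, which have opposite signs.
As a polynomial, f is continuous on every closed interval.
By the Intermediate Value Theorem f must vanish at some point of (-4, -2).

Such a root exists.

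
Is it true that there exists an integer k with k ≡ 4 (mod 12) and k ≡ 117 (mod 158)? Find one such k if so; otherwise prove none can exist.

Both moduli are multiples of 2 = gcd(12, 158), so any solution would satisfy k ≡ 4 and k ≡ 117 modulo 2 simultaneously.
These are incompatible: 4 − 117 = -113 is not divisible by 2.
So no integer satisfies both congruences.

No such integer exists.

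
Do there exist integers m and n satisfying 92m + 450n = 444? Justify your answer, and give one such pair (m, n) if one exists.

Since gcd(92, 450) = 2 and 444 = 2·222, Bézout's identity guarantees a solution.
Dividing through by 2 reduces the equation to 46m + 225n = 222.
Euclidean algorithm: 225 = 4·46 + 41, 46 = 1·41 + 5, 41 = 8·5 + 1, 5 = 5·1 + 0.
Unwinding: 1 = 41 − 8·5 = 41 − 8·(46 − 1·41) = −8·46 + 9·41 = −8·46 + 9·(225 − 4·46) = 9·225 − 44·46, i.e. 46·(-44) + 225·9 = 1.
Scaling by 222 gives the particular solution (m, n) = (-9768, 1998).
Adding 44·225 to m and subtracting 44·46 from n gives the tidier solution (132, -26).
Check: 92·132 + 450·(-26) = 12144 − 11700 = 444. ✓

m = 132, n = -26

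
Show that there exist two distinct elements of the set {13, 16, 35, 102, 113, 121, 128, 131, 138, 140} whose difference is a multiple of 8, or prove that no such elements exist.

Both 16 and 128 leave remainder 0 on division by 8; their difference 112 = 14·8 is a multiple of 8.

The pair (16, 128) works.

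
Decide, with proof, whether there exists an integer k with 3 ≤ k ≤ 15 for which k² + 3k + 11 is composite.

At k = 10: 10² + 3·10 + 11 = 141 = 3·47, which is composite.

k = 10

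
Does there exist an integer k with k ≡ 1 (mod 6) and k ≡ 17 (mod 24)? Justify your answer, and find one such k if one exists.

There is no such integer.

Both moduli are multiples of 6 = gcd(6, 24), so any solution would satisfy k ≡ 1 and k ≡ 17 modulo 6 simultaneously.
However 1 ≡ 1 and 17 ≡ 5 (mod 6), and 1 ≠ 5.
Hence the system has no solution.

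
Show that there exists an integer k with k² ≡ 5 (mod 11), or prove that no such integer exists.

k = 4

Take k = 4. Then 4² = 16 = 1·11 + 5, so 4² ≡ 5 (mod 11).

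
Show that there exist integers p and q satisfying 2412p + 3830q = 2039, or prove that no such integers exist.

gcd(2412, 3830) = 2, so every integer of the form 2412p + 3830q is a multiple of 2.
However 2039 leaves remainder 1 on division by 2.
So the equation is unsolvable over ℤ.

No, no such integers exist.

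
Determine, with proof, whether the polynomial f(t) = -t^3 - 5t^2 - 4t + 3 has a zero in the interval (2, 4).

f has no root in that interval.

f(2) = -33 and f(4) = -157, both negative, so a sign-change argument is unavailable; we show f keeps this sign on the whole interval.
Substitute t = 2 + u, where 0 < u < 2 on the interval. Expanding, f(2 + u) = -u^3 - 11u^2 - 36u - 33.
All 4 nonzero coefficients of this polynomial in u are negative; hence for u > 0 the value is a sum of negative terms (the constant -33 among them).
So f is strictly negative on (2, 4); no root exists in the interval.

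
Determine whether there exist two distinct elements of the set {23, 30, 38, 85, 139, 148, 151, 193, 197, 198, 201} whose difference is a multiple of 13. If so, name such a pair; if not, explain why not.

Reduce each element modulo 13: 23↦10, 30↦4, 38↦12, 85↦7, 139↦9, 148↦5, 151↦8, 193↦11, 197↦2, 198↦3, 201↦6.
All 11 residues are distinct, so no two elements differ by a multiple of 13.

No, no such pair exists.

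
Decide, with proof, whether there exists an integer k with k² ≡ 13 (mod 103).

Take k = 42. Then 42² = 1764 = 17·103 + 13, so 42² ≡ 13 (mod 103).

k = 42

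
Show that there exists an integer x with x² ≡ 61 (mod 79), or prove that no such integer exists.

79 is prime, so by Euler's criterion 61 is a square mod 79 iff 61^((79−1)/2) = 61^39 ≡ 1 (mod 79).
Squaring successively (mod 79): 61^2 = 3721 ≡ 8; 61^4 ≡ 8² = 64 ≡ 64; 61^8 ≡ 64² = 4096 ≡ 67; 61^16 ≡ 67² = 4489 ≡ 65; 61^32 ≡ 65² = 4225 ≡ 38.
Since 39 = 32 + 4 + 2 + 1, 61^39 ≡ 38 · 64 · 8 · 61; multiplying out mod 79: 38·64 = 2432 ≡ 62, then 62·8 = 496 ≡ 22, then 22·61 = 1342 ≡ 78. Thus 61^39 ≡ 78 ≡ −1 (mod 79).
By Euler's criterion 61 is a quadratic non-residue mod 79: no x satisfies x² ≡ 61 (mod 79).

No, no such integer exists.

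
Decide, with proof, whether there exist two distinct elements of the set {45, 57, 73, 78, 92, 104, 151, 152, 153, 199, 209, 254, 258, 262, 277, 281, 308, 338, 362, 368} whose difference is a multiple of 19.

45 mod 19 = 7 and 254 mod 19 = 7, so 254 − 45 = 209 = 11·19.

Yes: 45 and 254.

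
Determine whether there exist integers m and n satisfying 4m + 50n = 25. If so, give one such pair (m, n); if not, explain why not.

gcd(4, 50) = 2, so every integer of the form 4m + 50n is a multiple of 2.
But 25 is not a multiple of 2 (it leaves remainder 1).
Hence no integers m, n satisfy the equation.

No, no such integers exist.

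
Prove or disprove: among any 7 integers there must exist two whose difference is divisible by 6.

Partition the integers by their residue mod 6; there are 6 classes.
Since 7 > 6, two of the 7 integers must share a residue class by the pigeonhole principle; call them a and b.
Their difference a − b is then a multiple of 6.

Yes.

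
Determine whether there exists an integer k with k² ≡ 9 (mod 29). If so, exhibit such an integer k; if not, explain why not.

Take k = 26. Then 26² = 676 = 23·29 + 9, so 26² ≡ 9 (mod 29).

k = 26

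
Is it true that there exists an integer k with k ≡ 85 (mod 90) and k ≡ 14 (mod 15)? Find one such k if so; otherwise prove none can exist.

Both moduli are multiples of 15 = gcd(90, 15), so any solution would satisfy k ≡ 85 and k ≡ 14 modulo 15 simultaneously.
But 85 mod 15 = 10 while 14 mod 15 = 14, a contradiction.
So no integer satisfies both congruences.

No such integer exists.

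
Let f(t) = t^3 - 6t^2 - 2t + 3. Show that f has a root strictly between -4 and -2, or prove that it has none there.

No such root exists.

The endpoint values f(-4) = -149 and f(-2) = -25 are both negative. Claim: f(t) < 0 for every t in (-4, -2).
Substitute t = -2 − u, where 0 < u < 2 on the interval. Expanding, f(-2 − u) = -u^3 - 12u^2 - 34u - 25.
All 4 nonzero coefficients of this polynomial in u are negative; hence for u > 0 the value is a sum of negative terms (the constant -25 among them).
So f is strictly negative on (-4, -2); no root exists in the interval.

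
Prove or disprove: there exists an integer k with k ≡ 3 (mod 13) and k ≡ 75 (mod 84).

k = 159

The moduli 13 and 84 are coprime, so by the Chinese Remainder Theorem a unique solution modulo 1092 exists.
Any solution of the first congruence is k = 3 + 13t; substituting into the second, 13t ≡ 75 − 3 ≡ 72 (mod 84).
To invert 13 modulo 84: 84 = 6·13 + 6, 13 = 2·6 + 1, 6 = 6·1 + 0, and unwinding, 1 = 13 − 2·6 = 13 − 2·(84 − 6·13) = −2·84 + 13·13. Thus 13⁻¹ ≡ 13 (mod 84).
Therefore t ≡ 13·72 = 936 ≡ 12 (mod 84).
With t = 12: k = 3 + 13·12 = 159.
Verify: 159 = 12·13 + 3 and 159 = 1·84 + 75. ✓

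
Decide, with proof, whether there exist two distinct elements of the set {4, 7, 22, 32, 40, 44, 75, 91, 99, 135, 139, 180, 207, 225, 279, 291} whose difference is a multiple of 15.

4 and 139 are such a pair.

4 mod 15 = 4 and 139 mod 15 = 4, so 139 − 4 = 135 = 9·15.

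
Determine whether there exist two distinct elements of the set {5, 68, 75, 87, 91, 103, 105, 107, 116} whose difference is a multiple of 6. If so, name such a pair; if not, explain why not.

Yes: 5 and 107.

Reduce each element mod 6: 5↦5, 68↦2, 75↦3, 87↦3, 91↦1, 103↦1, 105↦3, 107↦5, 116↦2. The residue 5 repeats (at 5 and 107), and 107 − 5 = 102 = 17·6.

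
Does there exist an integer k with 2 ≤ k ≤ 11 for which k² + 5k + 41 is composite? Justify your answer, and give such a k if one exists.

At k = 11: 11² + 5·11 + 41 = 217 = 7·31, which is composite.

k = 11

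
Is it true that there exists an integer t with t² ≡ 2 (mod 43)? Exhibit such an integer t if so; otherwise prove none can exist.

Apply Euler's criterion with the prime 43: 2 is a quadratic residue iff 2^21 ≡ 1 (mod 43), and a non-residue iff it is ≡ −1.
Squaring successively (mod 43): 2^2 = 4 ≡ 4; 2^4 ≡ 4² = 16 ≡ 16; 2^8 ≡ 16² = 256 ≡ 41; 2^16 ≡ 41² = 1681 ≡ 4.
Since 21 = 16 + 4 + 1, 2^21 ≡ 4 · 16 · 2; multiplying out mod 43: 4·16 = 64 ≡ 21, then 21·2 = 42 ≡ 42. Thus 2^21 ≡ 42 ≡ −1 (mod 43).
By Euler's criterion 2 is a quadratic non-residue mod 43: no t satisfies t² ≡ 2 (mod 43).

No such integer exists.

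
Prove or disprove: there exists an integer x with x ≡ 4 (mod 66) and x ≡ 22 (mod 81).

Here gcd(66, 81) = 3, and both 4 and 22 leave remainder 1 mod 3, so the system is consistent.
Put x = 4 + 66t, so we need 66t ≡ 18 (mod 81), equivalently (divide by 3) 22t ≡ 6 (mod 27).
Since 22·16 = 352 = 13·27 + 1, the inverse of 22 mod 27 is 16.
Multiplying by 16: t ≡ 16·6 = 96 ≡ 15 (mod 27).
Then x = 4 + 66·15 = 994.
Indeed 994 ≡ 4 (mod 66) and 994 ≡ 22 (mod 81).

x = 994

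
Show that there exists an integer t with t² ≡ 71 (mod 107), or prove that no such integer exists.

Apply Euler's criterion with the prime 107: 71 is a quadratic residue iff 71^53 ≡ 1 (mod 107), and a non-residue iff it is ≡ −1.
Repeated squaring mod 107: 71^2 = 5041 ≡ 12; 71^4 ≡ 12² = 144 ≡ 37; 71^8 ≡ 37² = 1369 ≡ 85; 71^16 ≡ 85² = 7225 ≡ 56; 71^32 ≡ 56² = 3136 ≡ 33.
Since 53 = 32 + 16 + 4 + 1, 71^53 ≡ 33 · 56 · 37 · 71; multiplying out mod 107: 33·56 = 1848 ≡ 29, then 29·37 = 1073 ≡ 3, then 3·71 = 213 ≡ 106. Thus 71^53 ≡ 106 ≡ −1 (mod 107).
By Euler's criterion 71 is a quadratic non-residue mod 107: no t satisfies t² ≡ 71 (mod 107).

There is no such integer.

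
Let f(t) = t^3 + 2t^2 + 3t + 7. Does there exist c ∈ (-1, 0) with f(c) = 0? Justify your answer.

f has no root in that interval.

Evaluate at the endpoints: f(-1) = 5, f(0) = 7 — same sign (positive).
The derivative f'(t) = 3t^2 + 4t + 3 is a quadratic with discriminant 4² − 4·3·3 = -20 < 0; it never vanishes, so it is always positive (sign of the leading coefficient).
Hence f is strictly increasing on ℝ, and in particular on [-1, 0]. A strictly monotone function with same-sign endpoint values stays positive on the whole interval, so f has no zero in (-1, 0).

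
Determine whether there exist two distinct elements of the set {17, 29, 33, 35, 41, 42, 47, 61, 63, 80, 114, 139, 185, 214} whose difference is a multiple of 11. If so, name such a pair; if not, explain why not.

Both 17 and 61 leave remainder 6 on division by 11; their difference 44 = 4·11 is a multiple of 11.

The pair (17, 61) works.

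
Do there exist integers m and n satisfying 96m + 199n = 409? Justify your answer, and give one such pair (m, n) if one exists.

m = 139, n = -65

96 and 199 are coprime, so 96m + 199n ranges over all of ℤ.
Run the Euclidean algorithm on 199 and 96: 199 = 2·96 + 7, 96 = 13·7 + 5, 7 = 1·5 + 2, 5 = 2·2 + 1, 2 = 2·1 + 0.
Back-substituting, 1 = 5 − 2·2 = 5 − 2·(7 − 1·5) = −2·7 + 3·5 = −2·7 + 3·(96 − 13·7) = 3·96 − 41·7 = 3·96 − 41·(199 − 2·96) = −41·199 + 85·96; that is, 96·85 + 199·(-41) = 1.
Scaling by 409 gives the particular solution (m, n) = (34765, -16769).
Shifting by a multiple of (199, −96) keeps it a solution: m = 34765 − 174·199 = 139, n = -16769 + 174·96 = -65.
Check: 96·139 + 199·(-65) = 13344 − 12935 = 409. ✓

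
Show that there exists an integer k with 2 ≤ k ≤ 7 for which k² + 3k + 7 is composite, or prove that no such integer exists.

At k = 3: 3² + 3·3 + 7 = 25 = 5·5, which is composite.

k = 3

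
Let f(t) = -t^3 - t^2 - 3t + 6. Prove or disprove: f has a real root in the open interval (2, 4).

f(2) = -12 and f(4) = -86, both negative.
The derivative f'(t) = -3t^2 - 2t - 3 is a quadratic with discriminant (-2)² − 4·(-3)·(-3) = -32 < 0; it never vanishes, so it is always negative (sign of the leading coefficient).
Hence f is strictly decreasing on ℝ, and in particular on [2, 4]. A strictly monotone function with same-sign endpoint values stays negative on the whole interval, so f has no zero in (2, 4).

No such root exists.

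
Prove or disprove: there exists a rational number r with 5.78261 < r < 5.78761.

Multiplying by 14: 14·5.78261 = 80.95654 and 14·5.78761 = 81.02654, so the integer 81 lies strictly between them.
Hence 81/14 is a rational number with 5.78261 < 81/14 < 5.78761.

r = 81/14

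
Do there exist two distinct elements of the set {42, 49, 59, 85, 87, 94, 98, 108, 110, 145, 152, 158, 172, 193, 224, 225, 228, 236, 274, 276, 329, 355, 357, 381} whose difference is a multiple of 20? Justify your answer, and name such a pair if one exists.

The pair (49, 329) works.

49 mod 20 = 9 and 329 mod 20 = 9, so 329 − 49 = 280 = 14·20.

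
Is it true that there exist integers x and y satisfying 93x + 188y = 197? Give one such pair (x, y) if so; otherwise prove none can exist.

x = 85, y = -41

Since gcd(93, 188) = 1, every integer is an integer combination of 93 and 188.
Dividing repeatedly: 188 = 2·93 + 2, 93 = 46·2 + 1, 2 = 2·1 + 0.
Back-substituting, 1 = 93 − 46·2 = 93 − 46·(188 − 2·93) = −46·188 + 93·93; that is, 93·93 + 188·(-46) = 1.
Scaling by 197 gives the particular solution (x, y) = (18321, -9062).
The general solution is x = 18321 + 188k, y = -9062 − 93k; taking k = -97 gives the smaller pair x = 85, y = -41.
Check: 93·85 + 188·(-41) = 7905 − 7708 = 197. ✓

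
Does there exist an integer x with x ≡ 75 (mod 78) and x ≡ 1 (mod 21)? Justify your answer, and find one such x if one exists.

gcd(78, 21) = 3. If x ≡ 75 (mod 78) and x ≡ 1 (mod 21), then x ≡ 75 (mod 3) and x ≡ 1 (mod 3).
However 75 ≡ 0 and 1 ≡ 1 (mod 3), and 0 ≠ 1.
Hence the system has no solution.

No, no such integer exists.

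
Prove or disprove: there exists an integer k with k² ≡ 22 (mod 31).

No such integer exists.

Apply Euler's criterion with the prime 31: 22 is a quadratic residue iff 22^15 ≡ 1 (mod 31), and a non-residue iff it is ≡ −1.
Repeated squaring mod 31: 22^2 = 484 ≡ 19; 22^4 ≡ 19² = 361 ≡ 20; 22^8 ≡ 20² = 400 ≡ 28.
Since 15 = 8 + 4 + 2 + 1, 22^15 ≡ 28 · 20 · 19 · 22; multiplying out mod 31: 28·20 = 560 ≡ 2, then 2·19 = 38 ≡ 7, then 7·22 = 154 ≡ 30. Thus 22^15 ≡ 30 ≡ −1 (mod 31).
The value −1 means 22 is a non-residue modulo 31, so k² ≡ 22 (mod 31) is impossible.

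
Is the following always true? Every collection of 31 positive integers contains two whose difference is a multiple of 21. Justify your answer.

Yes, this is always true.

Each integer lies in one of the 21 residue classes modulo 21.
Since 31 > 21, two of the 31 integers must share a residue class by the pigeonhole principle; call them a and b.
Their difference a − b is then a multiple of 21.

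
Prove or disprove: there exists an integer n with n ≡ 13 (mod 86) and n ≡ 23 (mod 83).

gcd(86, 83) = 1, so the Chinese Remainder Theorem guarantees exactly one residue class mod 7138 satisfying both.
Write n = 13 + 86t and require 13 + 86t ≡ 23 (mod 83), i.e. 86t ≡ 10 (mod 83).
86 ≡ 3 (mod 83), so this reads 3t ≡ 10 (mod 83). Note 3·28 = 84 ≡ 1 (mod 83) (as 84 − 1 = 1·83), so 3⁻¹ ≡ 28.
Therefore t ≡ 28·10 = 280 ≡ 31 (mod 83).
With t = 31: n = 13 + 86·31 = 2679.
Verify: 2679 = 31·86 + 13 and 2679 = 32·83 + 23. ✓

n = 2679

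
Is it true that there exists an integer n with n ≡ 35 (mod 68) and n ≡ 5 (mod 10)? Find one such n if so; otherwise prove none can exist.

The moduli are not coprime: gcd(68, 10) = 2. Compatibility requires 2 ∣ (5 − 35) = -30, which holds, so solutions exist.
In fact n = 35 itself already satisfies 35 mod 10 = 5.
Verify: 35 = 0·68 + 35 and 35 = 3·10 + 5. ✓

n = 35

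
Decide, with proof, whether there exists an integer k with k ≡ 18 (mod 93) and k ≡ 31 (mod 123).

gcd(93, 123) = 3. If k ≡ 18 (mod 93) and k ≡ 31 (mod 123), then k ≡ 18 (mod 3) and k ≡ 31 (mod 3).
These are incompatible: 18 − 31 = -13 is not divisible by 3.
So no integer satisfies both congruences.

No such integer exists.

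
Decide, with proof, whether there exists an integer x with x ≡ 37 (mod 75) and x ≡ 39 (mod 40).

No, no such integer exists.

gcd(75, 40) = 5. If x ≡ 37 (mod 75) and x ≡ 39 (mod 40), then x ≡ 37 (mod 5) and x ≡ 39 (mod 5).
These are incompatible: 37 − 39 = -2 is not divisible by 5.
So no integer satisfies both congruences.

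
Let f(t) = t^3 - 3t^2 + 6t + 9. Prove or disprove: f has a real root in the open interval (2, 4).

No such root exists.

Evaluate at the endpoints: f(2) = 17, f(4) = 49 — same sign (positive).
f'(t) = 3t^2 - 6t + 6 has discriminant (-6)² − 4·3·6 = -36 < 0, so f' has no real roots and is positive for every real t.
So f is strictly increasing; between 2 and 4 its values lie between f(2) = 17 and f(4) = 49, all positive. Therefore f has no root in (2, 4).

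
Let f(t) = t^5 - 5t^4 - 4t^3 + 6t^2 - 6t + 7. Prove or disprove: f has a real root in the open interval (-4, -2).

The endpoint values f(-4) = -1921 and f(-2) = -37 are both negative. Claim: f(t) < 0 for every t in (-4, -2).
Substitute t = -2 − u, where 0 < u < 2 on the interval. Expanding, f(-2 − u) = -u^5 - 15u^4 - 76u^3 - 170u^2 - 162u - 37.
The nonzero coefficients here are all negative, so for u > 0 every term is negative (or zero), and the constant term -37 is strictly negative.
So f is strictly negative on (-4, -2); no root exists in the interval.

No.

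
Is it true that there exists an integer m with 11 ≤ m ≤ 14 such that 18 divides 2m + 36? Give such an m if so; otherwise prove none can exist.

For m = 11, 12, 13, 14 the values of 2m + 36 modulo 18 are 4, 6, 8, 10 respectively.
None is 0, so 18 never divides 2m + 36 on this range.

There is no such integer m in that range.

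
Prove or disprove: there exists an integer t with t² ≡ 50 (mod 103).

t = 87

Take t = 87. Then 87² = 7569 = 73·103 + 50, so 87² ≡ 50 (mod 103).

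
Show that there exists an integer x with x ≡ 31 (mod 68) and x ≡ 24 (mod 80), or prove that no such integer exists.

Both moduli are multiples of 4 = gcd(68, 80), so any solution would satisfy x ≡ 31 and x ≡ 24 modulo 4 simultaneously.
But 31 mod 4 = 3 while 24 mod 4 = 0, a contradiction.
Therefore no such x exists.

No, no such integer exists.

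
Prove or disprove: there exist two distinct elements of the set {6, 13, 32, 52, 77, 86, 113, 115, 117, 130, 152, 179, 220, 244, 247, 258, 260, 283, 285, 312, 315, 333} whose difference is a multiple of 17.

Both 6 and 244 leave remainder 6 on division by 17; their difference 238 = 14·17 is a multiple of 17.

6 and 244 are such a pair.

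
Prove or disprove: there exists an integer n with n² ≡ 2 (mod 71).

n = 12 works: 12² = 144, and 144 − 2 = 142 = 2·71.

n = 12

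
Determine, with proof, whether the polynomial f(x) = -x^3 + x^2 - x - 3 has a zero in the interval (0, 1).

Evaluate at the endpoints: f(0) = -3, f(1) = -4 — same sign (negative).
f'(x) = -3x^2 + 2x - 1 has discriminant 2² − 4·(-3)·(-1) = -8 < 0, so f' has no real roots and is negative for every real x.
So f is strictly decreasing; between 0 and 1 its values lie between f(0) = -3 and f(1) = -4, all negative. Therefore f has no root in (0, 1).

No.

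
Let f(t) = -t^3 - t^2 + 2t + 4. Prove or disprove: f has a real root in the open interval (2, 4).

No such root exists.

f(2) = -4 and f(4) = -68, both negative, so a sign-change argument is unavailable; we show f keeps this sign on the whole interval.
Shift to the endpoint 2: with t = 2 + u (0 < u < 2), one computes f(2 + u) = -u^3 - 7u^2 - 14u - 4.
The nonzero coefficients here are all negative, so for u > 0 every term is negative (or zero), and the constant term -4 is strictly negative.
So f is strictly negative on (2, 4); no root exists in the interval.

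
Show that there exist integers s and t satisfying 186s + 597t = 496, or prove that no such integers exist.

There are no such integers.

gcd(186, 597) = 3, so every integer of the form 186s + 597t is a multiple of 3.
But 496 = 3·165 + 1, so 3 ∤ 496.
Therefore 186s + 597t = 496 has no solution in integers.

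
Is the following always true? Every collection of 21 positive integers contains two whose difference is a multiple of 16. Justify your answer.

Each integer lies in one of the 16 residue classes modulo 16.
With 21 integers and only 16 classes, the pigeonhole principle forces two of them, say a and b, into the same class.
Then a ≡ b (mod 16), i.e. 16 ∣ (a − b).

Yes, this is always true.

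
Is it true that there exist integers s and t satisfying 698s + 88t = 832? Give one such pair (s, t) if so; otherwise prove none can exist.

s = 8, t = -54

gcd(698, 88) = 2, and 2 divides 832, so integer solutions exist.
Dividing through by 2 reduces the equation to 349s + 44t = 416.
Euclidean algorithm: 349 = 7·44 + 41, 44 = 1·41 + 3, 41 = 13·3 + 2, 3 = 1·2 + 1, 2 = 2·1 + 0.
Back-substituting, 1 = 3 − 1·2 = 3 − (41 − 13·3) = −41 + 14·3 = −41 + 14·(44 − 1·41) = 14·44 − 15·41 = 14·44 − 15·(349 − 7·44) = −15·349 + 119·44; that is, 349·(-15) + 44·119 = 1.
Multiplying through by 416: s = (-15)·416 = -6240, t = 119·416 = 49504 is a solution.
Shifting by a multiple of (44, −349) keeps it a solution: s = -6240 + 142·44 = 8, t = 49504 − 142·349 = -54.
Check: 698·8 + 88·(-54) = 5584 − 4752 = 832. ✓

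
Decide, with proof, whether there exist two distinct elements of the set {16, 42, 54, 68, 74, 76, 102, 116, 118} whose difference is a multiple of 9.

There is no such pair.

Reduce each element modulo 9: 16↦7, 42↦6, 54↦0, 68↦5, 74↦2, 76↦4, 102↦3, 116↦8, 118↦1.
These 9 residues are pairwise different, hence no difference of two elements is divisible by 9.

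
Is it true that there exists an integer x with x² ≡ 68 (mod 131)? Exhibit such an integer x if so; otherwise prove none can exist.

Apply Euler's criterion with the prime 131: 68 is a quadratic residue iff 68^65 ≡ 1 (mod 131), and a non-residue iff it is ≡ −1.
Squaring successively (mod 131): 68^2 = 4624 ≡ 39; 68^4 ≡ 39² = 1521 ≡ 80; 68^8 ≡ 80² = 6400 ≡ 112; 68^16 ≡ 112² = 12544 ≡ 99; 68^32 ≡ 99² = 9801 ≡ 107; 68^64 ≡ 107² = 11449 ≡ 52.
Since 65 = 64 + 1, 68^65 ≡ 52 · 68; multiplying out mod 131: 52·68 = 3536 ≡ 130. Thus 68^65 ≡ 130 ≡ −1 (mod 131).
The value −1 means 68 is a non-residue modulo 131, so x² ≡ 68 (mod 131) is impossible.

No, no such integer exists.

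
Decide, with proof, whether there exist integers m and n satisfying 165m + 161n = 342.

165 and 161 are coprime, so 165m + 161n ranges over all of ℤ.
Dividing repeatedly: 165 = 1·161 + 4, 161 = 40·4 + 1, 4 = 4·1 + 0.
Back-substituting, 1 = 161 − 40·4 = 161 − 40·(165 − 1·161) = −40·165 + 41·161; that is, 165·(-40) + 161·41 = 1.
Multiplying through by 342: m = (-40)·342 = -13680, n = 41·342 = 14022 is a solution.
Adding 85·161 to m and subtracting 85·165 from n gives the tidier solution (5, -3).
Indeed 165·5 + 161·(-3) = 825 − 483 = 342.

m = 5, n = -3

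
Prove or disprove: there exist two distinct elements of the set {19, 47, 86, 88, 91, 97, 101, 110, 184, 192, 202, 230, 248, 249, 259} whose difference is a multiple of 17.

No such pair exists.

Residues mod 17: 19↦2, 47↦13, 86↦1, 88↦3, 91↦6, 97↦12, 101↦16, 110↦8, 184↦14, 192↦5, 202↦15, 230↦9, 248↦10, 249↦11, 259↦4.
No residue repeats among the 15 elements, so no pair has difference ≡ 0 (mod 17).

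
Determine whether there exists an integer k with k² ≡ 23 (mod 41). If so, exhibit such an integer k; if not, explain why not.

k = 33 works: 33² = 1089, and 1089 − 23 = 1066 = 26·41.

k = 33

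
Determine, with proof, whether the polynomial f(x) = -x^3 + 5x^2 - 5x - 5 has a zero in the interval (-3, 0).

Such a root exists.

f(-3) = 82 and f(0) = -5, which have opposite signs.
As a polynomial, f is continuous on every closed interval.
By the Intermediate Value Theorem, f takes the value 0 somewhere in the open interval.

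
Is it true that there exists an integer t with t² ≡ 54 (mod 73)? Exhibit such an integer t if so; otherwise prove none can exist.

Take t = 28. Then 28² = 784 = 10·73 + 54, so 28² ≡ 54 (mod 73).

t = 28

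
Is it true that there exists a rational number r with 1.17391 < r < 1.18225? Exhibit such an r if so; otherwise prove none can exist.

r = 13/11

Multiplying by 11: 11·1.17391 = 12.91301 and 11·1.18225 = 13.00475, so the integer 13 lies strictly between them.
So r = 13/11 works: it is a ratio of integers, and dividing 11·1.17391 < 13 < 11·1.18225 through by 11 gives 1.17391 < 13/11 < 1.18225.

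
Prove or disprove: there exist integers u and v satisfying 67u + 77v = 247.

Since gcd(67, 77) = 1, every integer is an integer combination of 67 and 77.
Dividing repeatedly: 77 = 1·67 + 10, 67 = 6·10 + 7, 10 = 1·7 + 3, 7 = 2·3 + 1, 3 = 3·1 + 0.
Back-substituting, 1 = 7 − 2·3 = 7 − 2·(10 − 1·7) = −2·10 + 3·7 = −2·10 + 3·(67 − 6·10) = 3·67 − 20·10 = 3·67 − 20·(77 − 1·67) = −20·77 + 23·67; that is, 67·23 + 77·(-20) = 1.
Scaling by 247 gives the particular solution (u, v) = (5681, -4940).
The general solution is u = 5681 + 77k, v = -4940 − 67k; taking k = -73 gives the smaller pair u = 60, v = -49.
Indeed 67·60 + 77·(-49) = 4020 − 3773 = 247.

u = 60, v = -49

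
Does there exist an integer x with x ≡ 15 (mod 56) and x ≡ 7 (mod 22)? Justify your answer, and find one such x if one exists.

x = 183

The moduli are not coprime: gcd(56, 22) = 2. Compatibility requires 2 ∣ (7 − 15) = -8, which holds, so solutions exist.
List candidates x ≡ 15 (mod 56): 15, 71, 127, 183. Modulo 22 these are 15, 5, 17, 7; 183 gives 7 as required.
Verify: 183 = 3·56 + 15 and 183 = 8·22 + 7. ✓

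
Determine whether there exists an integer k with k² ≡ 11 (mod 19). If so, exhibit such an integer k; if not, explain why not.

k = 7

k = 7 works: 7² = 49, and 49 − 11 = 38 = 2·19.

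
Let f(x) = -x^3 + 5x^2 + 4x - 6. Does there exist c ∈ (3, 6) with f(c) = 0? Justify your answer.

Such a root exists.

f(3) = 24 and f(6) = -18, which have opposite signs.
Since f is a polynomial it is continuous on [3, 6].
By the Intermediate Value Theorem f must vanish at some point of (3, 6).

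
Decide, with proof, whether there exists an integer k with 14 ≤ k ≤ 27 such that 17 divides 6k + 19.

At k = 14, 6·14 + 19 = 103 ≡ 1 (mod 17), and each step in k adds 6, giving residues 1, 7, 13, 2, 8, 14, 3, 9, 15, 4, 10, 16, 5, 11 for k = 14, 15, …, 27.
Since 0 is absent from this list, 17 ∤ 6k + 19 for every k with 14 ≤ k ≤ 27.

No, no such integer k in that range exists.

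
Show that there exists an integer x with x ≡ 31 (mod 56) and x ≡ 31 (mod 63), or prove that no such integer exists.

gcd(56, 63) = 7. A simultaneous solution exists iff 31 ≡ 31 (mod 7); here 31 mod 7 = 3 = 31 mod 7, so it does.
In fact x = 31 itself already satisfies 31 mod 63 = 31.
Indeed 31 ≡ 31 (mod 56) and 31 ≡ 31 (mod 63).

x = 31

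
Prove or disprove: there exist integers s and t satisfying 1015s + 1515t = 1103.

Any value of 1015s + 1515t is a multiple of gcd(1015, 1515) = 5.
But 1103 = 5·220 + 3, so 5 ∤ 1103.
Therefore 1015s + 1515t = 1103 has no solution in integers.

No, no such integers exist.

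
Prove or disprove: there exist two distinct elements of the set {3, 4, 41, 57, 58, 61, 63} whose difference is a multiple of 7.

No such pair exists.

Residues mod 7: 3↦3, 4↦4, 41↦6, 57↦1, 58↦2, 61↦5, 63↦0.
All 7 residues are distinct, so no two elements differ by a multiple of 7.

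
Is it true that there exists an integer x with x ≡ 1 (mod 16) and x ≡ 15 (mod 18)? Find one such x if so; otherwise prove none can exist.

x = 33

gcd(16, 18) = 2. A simultaneous solution exists iff 1 ≡ 15 (mod 2); here 1 mod 2 = 1 = 15 mod 2, so it does.
Step through x = 1, 1 + 16, 1 + 2·16, …: the values 1, 17, 33 reduce mod 18 to 1, 17, 15. The value 33 hits 15.
Check: 33 mod 16 = 1, 33 mod 18 = 15. ✓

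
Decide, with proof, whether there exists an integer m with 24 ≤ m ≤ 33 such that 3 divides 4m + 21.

m = 24

m = 24 works, since 4·24 + 21 = 117 = 39·3.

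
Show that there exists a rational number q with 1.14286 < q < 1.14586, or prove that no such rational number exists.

Multiplying by 48: 48·1.14286 = 54.85728 and 48·1.14586 = 55.00128, so the integer 55 lies strictly between them.
Dividing back, 1.14286 < 55/48 < 1.14586, and 55/48 is rational.

q = 55/48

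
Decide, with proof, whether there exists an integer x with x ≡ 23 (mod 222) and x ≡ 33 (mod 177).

There is no such integer.

Reduce both congruences modulo 3, which divides 222 and 177: they say x ≡ 23 (mod 3) and x ≡ 33 (mod 3).
These are incompatible: 23 − 33 = -10 is not divisible by 3.
So no integer satisfies both congruences.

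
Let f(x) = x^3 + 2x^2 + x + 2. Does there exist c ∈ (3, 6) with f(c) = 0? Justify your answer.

f has no root in that interval.

f(3) = 50 and f(6) = 296, both positive, so a sign-change argument is unavailable; we show f keeps this sign on the whole interval.
Shift to the endpoint 3: with x = 3 + u (0 < u < 3), one computes f(3 + u) = u^3 + 11u^2 + 40u + 50.
The nonzero coefficients here are all positive, so for u > 0 every term is positive (or zero), and the constant term 50 is strictly positive.
So f is strictly positive on (3, 6); no root exists in the interval.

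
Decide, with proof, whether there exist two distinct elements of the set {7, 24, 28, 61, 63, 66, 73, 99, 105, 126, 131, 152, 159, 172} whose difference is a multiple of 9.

7 and 61 are such a pair.

Both 7 and 61 leave remainder 7 on division by 9; their difference 54 = 6·9 is a multiple of 9.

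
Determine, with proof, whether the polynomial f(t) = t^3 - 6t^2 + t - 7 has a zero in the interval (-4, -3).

f(-4) = -171 and f(-3) = -91, both negative, so a sign-change argument is unavailable; we show f keeps this sign on the whole interval.
Shift to the endpoint -3: with t = -3 − u (0 < u < 1), one computes f(-3 − u) = -u^3 - 15u^2 - 64u - 91.
The nonzero coefficients here are all negative, so for u > 0 every term is negative (or zero), and the constant term -91 is strictly negative.
Therefore f(t) < 0 throughout (-4, -3), and f has no zero there.

No.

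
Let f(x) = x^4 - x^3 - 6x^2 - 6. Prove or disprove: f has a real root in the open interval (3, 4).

f(3) = -6 and f(4) = 90, which have opposite signs.
f is continuous everywhere (it is a polynomial), in particular on [3, 4].
By the Intermediate Value Theorem, f takes the value 0 somewhere in the open interval.

Such a root exists.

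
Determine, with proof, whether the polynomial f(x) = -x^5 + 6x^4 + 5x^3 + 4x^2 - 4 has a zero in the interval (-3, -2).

The endpoint values f(-3) = 626 and f(-2) = 100 are both positive. Claim: f(x) > 0 for every x in (-3, -2).
Substitute x = -2 − u, where 0 < u < 1 on the interval. Expanding, f(-2 − u) = u^5 + 16u^4 + 83u^3 + 198u^2 + 228u + 100.
The nonzero coefficients here are all positive, so for u > 0 every term is positive (or zero), and the constant term 100 is strictly positive.
Therefore f(x) > 0 throughout (-3, -2), and f has no zero there.

No such root exists.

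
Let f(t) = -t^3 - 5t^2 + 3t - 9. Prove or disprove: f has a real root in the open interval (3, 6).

f has no root in that interval.

The endpoint values f(3) = -72 and f(6) = -387 are both negative. Claim: f(t) < 0 for every t in (3, 6).
Shift to the endpoint 3: with t = 3 + u (0 < u < 3), one computes f(3 + u) = -u^3 - 14u^2 - 54u - 72.
All 4 nonzero coefficients of this polynomial in u are negative; hence for u > 0 the value is a sum of negative terms (the constant -72 among them).
Therefore f(t) < 0 throughout (3, 6), and f has no zero there.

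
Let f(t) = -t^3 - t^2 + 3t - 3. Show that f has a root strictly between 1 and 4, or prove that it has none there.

f has no root in that interval.

f(1) = -2 and f(4) = -71, both negative, so a sign-change argument is unavailable; we show f keeps this sign on the whole interval.
Shift to the endpoint 1: with t = 1 + u (0 < u < 3), one computes f(1 + u) = -u^3 - 4u^2 - 2u - 2.
The nonzero coefficients here are all negative, so for u > 0 every term is negative (or zero), and the constant term -2 is strictly negative.
So f is strictly negative on (1, 4); no root exists in the interval.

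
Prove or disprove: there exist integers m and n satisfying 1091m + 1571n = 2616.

1091 and 1571 are coprime, so 1091m + 1571n ranges over all of ℤ.
Euclidean algorithm: 1571 = 1·1091 + 480, 1091 = 2·480 + 131, 480 = 3·131 + 87, 131 = 1·87 + 44, 87 = 1·44 + 43, 44 = 1·43 + 1, 43 = 43·1 + 0.
Working back up the chain: 1 = 44 − 1·43 = 44 − (87 − 1·44) = −87 + 2·44 = −87 + 2·(131 − 1·87) = 2·131 − 3·87 = 2·131 − 3·(480 − 3·131) = −3·480 + 11·131 = −3·480 + 11·(1091 − 2·480) = 11·1091 − 25·480 = 11·1091 − 25·(1571 − 1·1091) = −25·1571 + 36·1091. So 1091·36 + 1571·(-25) = 1.
Times 2616: 1091·94176 + 1571·(-65400) = 2616, so (94176, -65400) solves it.
Shifting by a multiple of (1571, −1091) keeps it a solution: m = 94176 − 59·1571 = 1487, n = -65400 + 59·1091 = -1031.
Indeed 1091·1487 + 1571·(-1031) = 1622317 − 1619701 = 2616.

m = 1487, n = -1031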